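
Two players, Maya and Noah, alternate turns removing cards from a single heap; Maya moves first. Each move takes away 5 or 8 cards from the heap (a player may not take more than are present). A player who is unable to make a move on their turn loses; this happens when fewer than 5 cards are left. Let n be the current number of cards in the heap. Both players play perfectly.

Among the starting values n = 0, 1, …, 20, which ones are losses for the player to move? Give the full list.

Use the standard recursion: the mover loses at a terminal position; elsewhere, the mover wins exactly when some move hands the opponent an L position.
n=0: no move → L
n=1: no move → L
n=2: no move → L
n=3: no move → L
n=4: no move → L
n=5: →0(L), so W
n=6: →1(L), so W
n=7: →2(L), so W
n=8: →3(L), so W
n=9: →4(L), so W
n=10: →2(L), so W
n=11: →3(L), so W
n=12: →4(L), so W
n=13: →8(W), 5(W) — all W, so L
n=14: →9(W), 6(W) — all W, so L
n=15: →10(W), 7(W) — all W, so L
n=16: →11(W), 8(W) — all W, so L
n=17: →12(W), 9(W) — all W, so L
n=18: →13(L), so W
n=19: →14(L), so W
n=20: →15(L), so W
The losing starting values of n are exactly the entries labelled L in this table (10 of them).

0, 1, 2, 3, 4, 13, 14, 15, 16, 17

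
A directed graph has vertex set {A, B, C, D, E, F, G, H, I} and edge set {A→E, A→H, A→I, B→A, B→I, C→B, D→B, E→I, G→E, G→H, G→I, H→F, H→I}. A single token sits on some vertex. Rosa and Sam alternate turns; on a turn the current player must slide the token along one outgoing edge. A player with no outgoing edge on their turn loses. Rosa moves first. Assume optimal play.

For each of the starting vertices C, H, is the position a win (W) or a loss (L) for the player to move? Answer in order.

C: L, H: W

Compute win/loss labels from the base case upward. A position with no move is L. Any other position is W if it can reach an L in one move, else L.
Every edge goes from a vertex to one that appears earlier in the order F, I, H, E, A, B, D, G, C, so processing vertices in that order labels each vertex after all of its successors.
F: no outgoing edge → L
I: no outgoing edge → L
H: can move to I, which is L ⇒ W
E: can move to I, which is L ⇒ W
A: can move to I, which is L ⇒ W
B: can move to I, which is L ⇒ W
D: the only move is to B(W), a W ⇒ L
G: can move to I, which is L ⇒ W
C: the only move is to B(W), a W ⇒ L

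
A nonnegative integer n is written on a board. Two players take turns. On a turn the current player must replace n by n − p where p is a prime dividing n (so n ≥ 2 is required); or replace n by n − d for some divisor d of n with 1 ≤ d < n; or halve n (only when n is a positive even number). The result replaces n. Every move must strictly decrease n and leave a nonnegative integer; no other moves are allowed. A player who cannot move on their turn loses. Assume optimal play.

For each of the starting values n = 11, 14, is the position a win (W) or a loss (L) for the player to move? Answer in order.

Label each position W (a win for the player to move) or L (a loss). A position with no legal move is L; any other position is W exactly when some move reaches an L, and L when every move reaches a W.
n=0: no move → L
n=1: no move → L
n=2: can move to 0, which is L ⇒ W
n=3: can move to 0, which is L ⇒ W
n=4: moves to 2(W), 3(W); every one is W ⇒ L
n=5: can move to 0, which is L ⇒ W
n=6: can move to 4, which is L ⇒ W
n=7: can move to 0, which is L ⇒ W
n=8: can move to 4, which is L ⇒ W
n=9: moves to 6(W), 8(W); every one is W ⇒ L
n=10: can move to 9, which is L ⇒ W
n=11: can move to 0, which is L ⇒ W
n=12: can move to 9, which is L ⇒ W
n=13: can move to 0, which is L ⇒ W
n=14: moves to 7(W), 12(W), 13(W); every one is W ⇒ L

11: W, 14: L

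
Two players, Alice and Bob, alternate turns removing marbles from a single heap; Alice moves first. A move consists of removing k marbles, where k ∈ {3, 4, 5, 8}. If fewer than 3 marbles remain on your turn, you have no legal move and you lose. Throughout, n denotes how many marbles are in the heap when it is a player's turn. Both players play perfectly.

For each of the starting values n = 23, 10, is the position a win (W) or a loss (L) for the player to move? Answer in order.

Build the W/L table. Terminal = L. A non-terminal position is W if it has a move to some L; otherwise it is L.
n=0: no move → L
n=1: no move → L
n=2: no move → L
n=3: can move to 0, which is L ⇒ W
n=4: can move to 1, which is L ⇒ W
n=5: can move to 2, which is L ⇒ W
n=6: can move to 2, which is L ⇒ W
n=7: can move to 2, which is L ⇒ W
n=8: can move to 0, which is L ⇒ W
n=9: can move to 1, which is L ⇒ W
n=10: can move to 2, which is L ⇒ W
n=11: moves to 8(W), 7(W), 6(W), 3(W); every one is W ⇒ L
n=12: moves to 9(W), 8(W), 7(W), 4(W); every one is W ⇒ L
n=13: moves to 10(W), 9(W), 8(W), 5(W); every one is W ⇒ L
n=14: can move to 11, which is L ⇒ W
n=15: can move to 12, which is L ⇒ W
n=16: can move to 13, which is L ⇒ W
n=17: can move to 13, which is L ⇒ W
n=18: can move to 13, which is L ⇒ W
n=19: can move to 11, which is L ⇒ W
n=20: can move to 12, which is L ⇒ W
n=21: can move to 13, which is L ⇒ W
n=22: moves to 19(W), 18(W), 17(W), 14(W); every one is W ⇒ L
n=23: moves to 20(W), 19(W), 18(W), 15(W); every one is W ⇒ L

23: L, 10: W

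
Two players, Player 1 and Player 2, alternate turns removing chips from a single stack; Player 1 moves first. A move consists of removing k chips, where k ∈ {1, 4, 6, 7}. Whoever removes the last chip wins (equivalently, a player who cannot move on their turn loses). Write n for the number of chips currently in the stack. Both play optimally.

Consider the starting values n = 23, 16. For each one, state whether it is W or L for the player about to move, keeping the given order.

Use the standard recursion: the mover loses at a terminal position; elsewhere, the mover wins exactly when some move hands the opponent an L position.
n=0: no move → L
n=1: W (go to 0, an L position)
n=2: L (sole option 1(W) is W)
n=3: W (go to 2, an L position)
n=4: W (go to 0, an L position)
n=5: L (options 4(W), 1(W) are all W)
n=6: W (go to 5, an L position)
n=7: W (go to 0, an L position)
n=8: W (go to 2, an L position)
n=9: W (go to 5, an L position)
n=10: L (options 9(W), 6(W), 4(W), 3(W) are all W)
n=11: W (go to 10, an L position)
n=12: W (go to 5, an L position)
n=13: L (options 12(W), 9(W), 7(W), 6(W) are all W)
n=14: W (go to 13, an L position)
n=15: L (options 14(W), 11(W), 9(W), 8(W) are all W)
n=16: W (go to 15, an L position)
n=17: W (go to 13, an L position)
n=18: L (options 17(W), 14(W), 12(W), 11(W) are all W)
n=19: W (go to 18, an L position)
n=20: W (go to 13, an L position)
n=21: W (go to 15, an L position)
n=22: W (go to 18, an L position)
n=23: L (options 22(W), 19(W), 17(W), 16(W) are all W)

23: L, 16: W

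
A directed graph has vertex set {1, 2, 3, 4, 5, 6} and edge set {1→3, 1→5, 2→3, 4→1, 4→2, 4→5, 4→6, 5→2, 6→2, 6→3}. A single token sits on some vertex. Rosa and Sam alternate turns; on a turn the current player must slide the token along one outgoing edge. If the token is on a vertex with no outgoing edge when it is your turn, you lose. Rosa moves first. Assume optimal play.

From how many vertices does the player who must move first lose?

Work bottom-up. With no move the player to move loses. Otherwise the position is W if at least one move leads to an L position for the opponent, and L if every move leads to a W.
Every edge goes from a vertex to one that appears earlier in the order 3, 2, 6, 5, 1, 4, so processing vertices in that order labels each vertex after all of its successors.
3: no outgoing edge → L
2: →3(L), so W
6: →3(L), so W
5: →2(W) only, which is W, so L
1: →5(L), so W
4: →5(L), so W
The L vertices are 3, 5; that is 2 in all.

2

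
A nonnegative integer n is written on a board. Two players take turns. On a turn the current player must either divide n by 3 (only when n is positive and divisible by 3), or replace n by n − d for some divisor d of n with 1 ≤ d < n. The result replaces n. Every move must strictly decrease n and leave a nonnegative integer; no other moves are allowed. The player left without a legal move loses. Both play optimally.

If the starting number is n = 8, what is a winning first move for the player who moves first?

Move to 4.

Label each position W (a win for the player to move) or L (a loss). A position with no legal move is L; any other position is W exactly when some move reaches an L, and L when every move reaches a W.
n=0: no move → L
n=1: no move → L
n=2: reaches L-position 1 → W
n=3: reaches L-position 1 → W
n=4: only reaches 2(W), 3(W), all W → L
n=5: reaches L-position 4 → W
n=6: reaches L-position 4 → W
n=7: only reaches 6(W), which is W → L
n=8: reaches L-position 4 → W
From 8, the L positions reachable in one move are: 4, 7. Any move reaching one of these is winning.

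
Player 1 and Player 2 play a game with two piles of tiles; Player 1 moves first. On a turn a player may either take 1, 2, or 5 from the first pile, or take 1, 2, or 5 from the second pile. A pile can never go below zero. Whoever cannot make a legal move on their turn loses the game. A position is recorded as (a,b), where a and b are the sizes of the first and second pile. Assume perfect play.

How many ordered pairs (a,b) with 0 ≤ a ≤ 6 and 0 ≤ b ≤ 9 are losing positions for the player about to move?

Compute win/loss labels from the base case upward. A position with no move is L. Any other position is W if it can reach an L in one move, else L.
Every move lowers a or b (never raises either), so fill the grid row by row in increasing a, and left to right within a row: each cell's successors are then already labelled.
      b=0  b=1  b=2  b=3  b=4  b=5  b=6  b=7  b=8  b=9
a=0:    L    W    W    L    W    W    L    W    W    L
a=1:    W    L    W    W    L    W    W    L    W    W
a=2:    W    W    L    W    W    L    W    W    L    W
a=3:    L    W    W    L    W    W    L    W    W    L
a=4:    W    L    W    W    L    W    W    L    W    W
a=5:    W    W    L    W    W    L    W    W    L    W
a=6:    L    W    W    L    W    W    L    W    W    L
Cells with no legal move (terminal, hence L): (0,0).
The remaining L cells, each justified by listing all of its moves:
(0,3): →(0,2)(W), (0,1)(W) — all W, so L
(0,6): →(0,5)(W), (0,4)(W), (0,1)(W) — all W, so L
(0,9): →(0,8)(W), (0,7)(W), (0,4)(W) — all W, so L
(1,1): →(0,1)(W), (1,0)(W) — all W, so L
(1,4): →(0,4)(W), (1,3)(W), (1,2)(W) — all W, so L
(1,7): →(0,7)(W), (1,6)(W), (1,5)(W), (1,2)(W) — all W, so L
(2,2): →(1,2)(W), (0,2)(W), (2,1)(W), (2,0)(W) — all W, so L
(2,5): →(1,5)(W), (0,5)(W), (2,4)(W), (2,3)(W), (2,0)(W) — all W, so L
(2,8): →(1,8)(W), (0,8)(W), (2,7)(W), (2,6)(W), (2,3)(W) — all W, so L
(3,0): →(2,0)(W), (1,0)(W) — all W, so L
(3,3): →(2,3)(W), (1,3)(W), (3,2)(W), (3,1)(W) — all W, so L
(3,6): →(2,6)(W), (1,6)(W), (3,5)(W), (3,4)(W), (3,1)(W) — all W, so L
(3,9): →(2,9)(W), (1,9)(W), (3,8)(W), (3,7)(W), (3,4)(W) — all W, so L
(4,1): →(3,1)(W), (2,1)(W), (4,0)(W) — all W, so L
(4,4): →(3,4)(W), (2,4)(W), (4,3)(W), (4,2)(W) — all W, so L
(4,7): →(3,7)(W), (2,7)(W), (4,6)(W), (4,5)(W), (4,2)(W) — all W, so L
(5,2): →(4,2)(W), (3,2)(W), (0,2)(W), (5,1)(W), (5,0)(W) — all W, so L
(5,5): →(4,5)(W), (3,5)(W), (0,5)(W), (5,4)(W), (5,3)(W), (5,0)(W) — all W, so L
(5,8): →(4,8)(W), (3,8)(W), (0,8)(W), (5,7)(W), (5,6)(W), (5,3)(W) — all W, so L
(6,0): →(5,0)(W), (4,0)(W), (1,0)(W) — all W, so L
(6,3): →(5,3)(W), (4,3)(W), (1,3)(W), (6,2)(W), (6,1)(W) — all W, so L
(6,6): →(5,6)(W), (4,6)(W), (1,6)(W), (6,5)(W), (6,4)(W), (6,1)(W) — all W, so L
(6,9): →(5,9)(W), (4,9)(W), (1,9)(W), (6,8)(W), (6,7)(W), (6,4)(W) — all W, so L
Every other cell has at least one move into one of the L cells above, so it is W.
L cells per row: a=0: 4, a=1: 3, a=2: 3, a=3: 4, a=4: 3, a=5: 3, a=6: 4; total 24.

24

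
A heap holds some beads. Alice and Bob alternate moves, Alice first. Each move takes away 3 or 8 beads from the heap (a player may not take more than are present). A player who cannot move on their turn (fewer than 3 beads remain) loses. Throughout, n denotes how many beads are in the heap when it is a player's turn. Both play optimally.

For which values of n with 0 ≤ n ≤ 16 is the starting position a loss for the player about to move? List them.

Compute win/loss labels from the base case upward. A position with no move is L. Any other position is W if it can reach an L in one move, else L.
n=0: no move → L
n=1: no move → L
n=2: no move → L
n=3: W (go to 0, an L position)
n=4: W (go to 1, an L position)
n=5: W (go to 2, an L position)
n=6: L (sole option 3(W) is W)
n=7: L (sole option 4(W) is W)
n=8: W (go to 0, an L position)
n=9: W (go to 6, an L position)
n=10: W (go to 7, an L position)
n=11: L (options 8(W), 3(W) are all W)
n=12: L (options 9(W), 4(W) are all W)
n=13: L (options 10(W), 5(W) are all W)
n=14: W (go to 11, an L position)
n=15: W (go to 12, an L position)
n=16: W (go to 13, an L position)
Reading off the rows marked L gives the requested list; there are 8 such values of n.

0, 1, 2, 6, 7, 11, 12, 13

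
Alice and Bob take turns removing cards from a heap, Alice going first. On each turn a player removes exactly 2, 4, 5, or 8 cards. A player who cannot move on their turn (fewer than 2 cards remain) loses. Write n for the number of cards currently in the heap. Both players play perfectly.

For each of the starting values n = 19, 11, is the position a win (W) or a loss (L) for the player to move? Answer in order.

19: L, 11: W

Work bottom-up. With no move the player to move loses. Otherwise the position is W if at least one move leads to an L position for the opponent, and L if every move leads to a W.
n=0: no move → L
n=1: no move → L
n=2: W (go to 0, an L position)
n=3: W (go to 1, an L position)
n=4: W (go to 0, an L position)
n=5: W (go to 1, an L position)
n=6: W (go to 1, an L position)
n=7: L (options 5(W), 3(W), 2(W) are all W)
n=8: W (go to 0, an L position)
n=9: W (go to 7, an L position)
n=10: L (options 8(W), 6(W), 5(W), 2(W) are all W)
n=11: W (go to 7, an L position)
n=12: W (go to 10, an L position)
n=13: L (options 11(W), 9(W), 8(W), 5(W) are all W)
n=14: W (go to 10, an L position)
n=15: W (go to 13, an L position)
n=16: L (options 14(W), 12(W), 11(W), 8(W) are all W)
n=17: W (go to 13, an L position)
n=18: W (go to 16, an L position)
n=19: L (options 17(W), 15(W), 14(W), 11(W) are all W)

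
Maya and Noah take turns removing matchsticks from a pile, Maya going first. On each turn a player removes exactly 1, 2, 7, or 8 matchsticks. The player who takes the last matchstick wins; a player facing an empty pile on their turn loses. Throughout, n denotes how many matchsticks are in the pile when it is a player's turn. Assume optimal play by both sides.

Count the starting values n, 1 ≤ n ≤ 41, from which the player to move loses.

13

Label each position W (a win for the player to move) or L (a loss). A position with no legal move is L; any other position is W exactly when some move reaches an L, and L when every move reaches a W.
n=0: no move → L
n=1: W (go to 0, an L position)
n=2: W (go to 0, an L position)
n=3: L (options 2(W), 1(W) are all W)
n=4: W (go to 3, an L position)
n=5: W (go to 3, an L position)
n=6: L (options 5(W), 4(W) are all W)
n=7: W (go to 6, an L position)
n=8: W (go to 6, an L position)
n=9: L (options 8(W), 7(W), 2(W), 1(W) are all W)
n=10: W (go to 9, an L position)
n=11: W (go to 9, an L position)
n=12: L (options 11(W), 10(W), 5(W), 4(W) are all W)
n=13: W (go to 12, an L position)
n=14: W (go to 12, an L position)
n=15: L (options 14(W), 13(W), 8(W), 7(W) are all W)
n=16: W (go to 15, an L position)
n=17: W (go to 15, an L position)
n=18: L (options 17(W), 16(W), 11(W), 10(W) are all W)
n=19: W (go to 18, an L position)
n=20: W (go to 18, an L position)
n=21: L (options 20(W), 19(W), 14(W), 13(W) are all W)
n=22: W (go to 21, an L position)
n=23: W (go to 21, an L position)
n=24: L (options 23(W), 22(W), 17(W), 16(W) are all W)
n=25: W (go to 24, an L position)
n=26: W (go to 24, an L position)
n=27: L (options 26(W), 25(W), 20(W), 19(W) are all W)
n=28: W (go to 27, an L position)
n=29: W (go to 27, an L position)
n=30: L (options 29(W), 28(W), 23(W), 22(W) are all W)
n=31: W (go to 30, an L position)
n=32: W (go to 30, an L position)
n=33: L (options 32(W), 31(W), 26(W), 25(W) are all W)
n=34: W (go to 33, an L position)
n=35: W (go to 33, an L position)
n=36: L (options 35(W), 34(W), 29(W), 28(W) are all W)
n=37: W (go to 36, an L position)
n=38: W (go to 36, an L position)
n=39: L (options 38(W), 37(W), 32(W), 31(W) are all W)
n=40: W (go to 39, an L position)
n=41: W (go to 39, an L position)
L entries with 1 ≤ n ≤ 41 (n=0 is outside the asked range and is not counted): n = 3, 6, 9, 12, 15, 18, 21, 24, 27, 30, 33, 36, 39; that makes 13.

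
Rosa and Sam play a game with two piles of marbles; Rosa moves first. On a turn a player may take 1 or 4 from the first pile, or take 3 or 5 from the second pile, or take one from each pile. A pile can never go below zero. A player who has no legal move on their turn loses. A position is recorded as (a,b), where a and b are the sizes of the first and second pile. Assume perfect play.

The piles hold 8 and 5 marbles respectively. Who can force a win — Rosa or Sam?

Sam wins.

Work bottom-up. With no move the player to move loses. Otherwise the position is W if at least one move leads to an L position for the opponent, and L if every move leads to a W.
No move ever increases a pile, so every position that can arise here has a ≤ 8 and b ≤ 5; it is enough to label the cells with 0 ≤ a ≤ 8 and 0 ≤ b ≤ 5.
Every move lowers a or b (never raises either), so fill the grid row by row in increasing a, and left to right within a row: each cell's successors are then already labelled.
      b=0  b=1  b=2  b=3  b=4  b=5
a=0:    L    L    L    W    W    W
a=1:    W    W    W    W    L    L
a=2:    L    L    L    W    W    W
a=3:    W    W    W    W    L    L
a=4:    W    W    W    L    W    W
a=5:    L    L    L    W    W    W
a=6:    W    W    W    W    L    L
a=7:    L    L    L    W    W    W
a=8:    W    W    W    W    L    L
Cells with no legal move (terminal, hence L): (0,0), (0,1), (0,2).
The remaining L cells, each justified by listing all of its moves:
(1,4): only reaches (0,4)(W), (1,1)(W), (0,3)(W), all W → L
(1,5): only reaches (0,5)(W), (1,2)(W), (1,0)(W), (0,4)(W), all W → L
(2,0): only reaches (1,0)(W), which is W → L
(2,1): only reaches (1,1)(W), (1,0)(W), all W → L
(2,2): only reaches (1,2)(W), (1,1)(W), all W → L
(3,4): only reaches (2,4)(W), (3,1)(W), (2,3)(W), all W → L
(3,5): only reaches (2,5)(W), (3,2)(W), (3,0)(W), (2,4)(W), all W → L
(4,3): only reaches (3,3)(W), (0,3)(W), (4,0)(W), (3,2)(W), all W → L
(5,0): only reaches (4,0)(W), (1,0)(W), all W → L
(5,1): only reaches (4,1)(W), (1,1)(W), (4,0)(W), all W → L
(5,2): only reaches (4,2)(W), (1,2)(W), (4,1)(W), all W → L
(6,4): only reaches (5,4)(W), (2,4)(W), (6,1)(W), (5,3)(W), all W → L
(6,5): only reaches (5,5)(W), (2,5)(W), (6,2)(W), (6,0)(W), (5,4)(W), all W → L
(7,0): only reaches (6,0)(W), (3,0)(W), all W → L
(7,1): only reaches (6,1)(W), (3,1)(W), (6,0)(W), all W → L
(7,2): only reaches (6,2)(W), (3,2)(W), (6,1)(W), all W → L
(8,4): only reaches (7,4)(W), (4,4)(W), (8,1)(W), (7,3)(W), all W → L
(8,5): only reaches (7,5)(W), (4,5)(W), (8,2)(W), (8,0)(W), (7,4)(W), all W → L
Every other cell has at least one move into one of the L cells above, so it is W.
The starting position (8,5) is L: whatever Rosa does, the opponent receives a W position.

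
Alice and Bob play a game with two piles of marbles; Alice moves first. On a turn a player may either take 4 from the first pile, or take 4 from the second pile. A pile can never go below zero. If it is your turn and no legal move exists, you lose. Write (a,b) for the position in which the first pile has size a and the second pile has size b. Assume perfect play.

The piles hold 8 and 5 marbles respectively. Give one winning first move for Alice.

Classify positions by backward induction: terminal positions (no move available) are L. From any other position, the mover wins iff some move reaches an L.
No move ever increases a pile, so every position that can arise here has a ≤ 8 and b ≤ 5; it is enough to label the cells with 0 ≤ a ≤ 8 and 0 ≤ b ≤ 5.
Every move lowers a or b (never raises either), so fill the grid row by row in increasing a, and left to right within a row: each cell's successors are then already labelled.
      b=0  b=1  b=2  b=3  b=4  b=5
a=0:    L    L    L    L    W    W
a=1:    L    L    L    L    W    W
a=2:    L    L    L    L    W    W
a=3:    L    L    L    L    W    W
a=4:    W    W    W    W    L    L
a=5:    W    W    W    W    L    L
a=6:    W    W    W    W    L    L
a=7:    W    W    W    W    L    L
a=8:    L    L    L    L    W    W
Cells with no legal move (terminal, hence L): (0,0), (0,1), (0,2), (0,3), (1,0), (1,1), (1,2), (1,3), (2,0), (2,1), (2,2), (2,3), (3,0), (3,1), (3,2), (3,3).
The remaining L cells, each justified by listing all of its moves:
(4,4): L (options (0,4)(W), (4,0)(W) are all W)
(4,5): L (options (0,5)(W), (4,1)(W) are all W)
(5,4): L (options (1,4)(W), (5,0)(W) are all W)
(5,5): L (options (1,5)(W), (5,1)(W) are all W)
(6,4): L (options (2,4)(W), (6,0)(W) are all W)
(6,5): L (options (2,5)(W), (6,1)(W) are all W)
(7,4): L (options (3,4)(W), (7,0)(W) are all W)
(7,5): L (options (3,5)(W), (7,1)(W) are all W)
(8,0): L (sole option (4,0)(W) is W)
(8,1): L (sole option (4,1)(W) is W)
(8,2): L (sole option (4,2)(W) is W)
(8,3): L (sole option (4,3)(W) is W)
Every other cell has at least one move into one of the L cells above, so it is W.
From (8,5), the L positions reachable in one move are: (4,5), (8,1). Any move reaching one of these is winning.

Move to (4,5).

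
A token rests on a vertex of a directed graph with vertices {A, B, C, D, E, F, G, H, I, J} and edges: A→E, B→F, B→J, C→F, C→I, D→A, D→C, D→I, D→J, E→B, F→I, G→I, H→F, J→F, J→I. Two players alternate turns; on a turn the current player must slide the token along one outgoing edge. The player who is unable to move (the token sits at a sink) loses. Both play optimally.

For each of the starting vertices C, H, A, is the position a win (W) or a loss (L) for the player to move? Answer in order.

C: W, H: L, A: L

Work bottom-up. With no move the player to move loses. Otherwise the position is W if at least one move leads to an L position for the opponent, and L if every move leads to a W.
Every edge goes from a vertex to one that appears earlier in the order I, F, J, B, E, C, G, H, A, D, so processing vertices in that order labels each vertex after all of its successors.
I: no outgoing edge → L
F: reaches L-position I → W
J: reaches L-position I → W
B: only reaches J(W), F(W), all W → L
E: reaches L-position B → W
C: reaches L-position I → W
G: reaches L-position I → W
H: only reaches F(W), which is W → L
A: only reaches E(W), which is W → L
D: reaches L-position A → W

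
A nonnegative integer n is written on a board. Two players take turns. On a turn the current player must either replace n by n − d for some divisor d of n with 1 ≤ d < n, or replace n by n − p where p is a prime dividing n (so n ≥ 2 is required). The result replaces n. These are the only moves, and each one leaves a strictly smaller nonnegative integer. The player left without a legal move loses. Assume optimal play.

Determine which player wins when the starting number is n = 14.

Use the standard recursion: the mover loses at a terminal position; elsewhere, the mover wins exactly when some move hands the opponent an L position.
n=0: no move → L
n=1: no move → L
n=2: W (go to 0, an L position)
n=3: W (go to 0, an L position)
n=4: L (options 2(W), 3(W) are all W)
n=5: W (go to 0, an L position)
n=6: W (go to 4, an L position)
n=7: W (go to 0, an L position)
n=8: W (go to 4, an L position)
n=9: L (options 6(W), 8(W) are all W)
n=10: W (go to 9, an L position)
n=11: W (go to 0, an L position)
n=12: W (go to 9, an L position)
n=13: W (go to 0, an L position)
n=14: L (options 7(W), 12(W), 13(W) are all W)
Every move from 14 reaches a W position, so the mover loses.

The second player wins.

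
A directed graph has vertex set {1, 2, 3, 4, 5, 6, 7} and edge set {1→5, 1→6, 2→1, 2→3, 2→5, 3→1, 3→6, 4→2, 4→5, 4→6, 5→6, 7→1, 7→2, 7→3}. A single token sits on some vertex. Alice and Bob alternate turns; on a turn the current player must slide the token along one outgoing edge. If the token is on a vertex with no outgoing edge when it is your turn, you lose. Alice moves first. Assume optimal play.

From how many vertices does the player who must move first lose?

2

Use the standard recursion: the mover loses at a terminal position; elsewhere, the mover wins exactly when some move hands the opponent an L position.
Every edge goes from a vertex to one that appears earlier in the order 6, 5, 1, 3, 2, 7, 4, so processing vertices in that order labels each vertex after all of its successors.
6: no outgoing edge → L
5: reaches L-position 6 → W
1: reaches L-position 6 → W
3: reaches L-position 6 → W
2: only reaches 3(W), 1(W), 5(W), all W → L
7: reaches L-position 2 → W
4: reaches L-position 2 → W
The L vertices are 2, 6; that is 2 in all.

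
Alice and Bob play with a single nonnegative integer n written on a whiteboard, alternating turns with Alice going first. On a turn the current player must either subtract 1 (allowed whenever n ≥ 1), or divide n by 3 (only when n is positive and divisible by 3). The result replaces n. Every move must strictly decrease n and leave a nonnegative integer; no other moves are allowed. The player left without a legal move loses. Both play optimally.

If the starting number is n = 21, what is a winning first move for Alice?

Label each position W (a win for the player to move) or L (a loss). A position with no legal move is L; any other position is W exactly when some move reaches an L, and L when every move reaches a W.
n=0: no move → L
n=1: →0(L), so W
n=2: →1(W) only, which is W, so L
n=3: →2(L), so W
n=4: →3(W) only, which is W, so L
n=5: →4(L), so W
n=6: →2(L), so W
n=7: →6(W) only, which is W, so L
n=8: →7(L), so W
n=9: →3(W), 8(W) — all W, so L
n=10: →9(L), so W
n=11: →10(W) only, which is W, so L
n=12: →4(L), so W
n=13: →12(W) only, which is W, so L
n=14: →13(L), so W
n=15: →5(W), 14(W) — all W, so L
n=16: →15(L), so W
n=17: →16(W) only, which is W, so L
n=18: →17(L), so W
n=19: →18(W) only, which is W, so L
n=20: →19(L), so W
n=21: →7(L), so W
From 21, the L positions reachable in one move are: 7.

Move to 7.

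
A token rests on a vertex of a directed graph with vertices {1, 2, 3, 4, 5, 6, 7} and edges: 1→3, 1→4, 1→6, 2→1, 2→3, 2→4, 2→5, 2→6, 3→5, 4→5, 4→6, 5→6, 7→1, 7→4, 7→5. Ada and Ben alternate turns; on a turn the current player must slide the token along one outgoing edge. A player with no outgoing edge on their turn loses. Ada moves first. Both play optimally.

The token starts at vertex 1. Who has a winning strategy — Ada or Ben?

Compute win/loss labels from the base case upward. A position with no move is L. Any other position is W if it can reach an L in one move, else L.
Every edge goes from a vertex to one that appears earlier in the order 6, 5, 3, 4, 1, 7, 2, so processing vertices in that order labels each vertex after all of its successors.
6: no outgoing edge → L
5: can move to 6, which is L ⇒ W
3: the only move is to 5(W), a W ⇒ L
4: can move to 6, which is L ⇒ W
1: can move to 3, which is L ⇒ W
7: moves to 1(W), 4(W), 5(W); every one is W ⇒ L
2: can move to 3, which is L ⇒ W
From 1 Ada can move to 3, reaching an L position.

Ada wins.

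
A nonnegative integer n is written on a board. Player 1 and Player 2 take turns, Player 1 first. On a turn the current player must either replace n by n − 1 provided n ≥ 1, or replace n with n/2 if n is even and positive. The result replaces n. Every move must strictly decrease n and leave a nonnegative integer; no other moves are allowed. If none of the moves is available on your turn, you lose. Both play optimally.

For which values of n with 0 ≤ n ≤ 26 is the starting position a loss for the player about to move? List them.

Build the W/L table. Terminal = L. A non-terminal position is W if it has a move to some L; otherwise it is L.
n=0: no move → L
n=1: reaches L-position 0 → W
n=2: only reaches 1(W), which is W → L
n=3: reaches L-position 2 → W
n=4: reaches L-position 2 → W
n=5: only reaches 4(W), which is W → L
n=6: reaches L-position 5 → W
n=7: only reaches 6(W), which is W → L
n=8: reaches L-position 7 → W
n=9: only reaches 8(W), which is W → L
n=10: reaches L-position 5 → W
n=11: only reaches 10(W), which is W → L
n=12: reaches L-position 11 → W
n=13: only reaches 12(W), which is W → L
n=14: reaches L-position 7 → W
n=15: only reaches 14(W), which is W → L
n=16: reaches L-position 15 → W
n=17: only reaches 16(W), which is W → L
n=18: reaches L-position 9 → W
n=19: only reaches 18(W), which is W → L
n=20: reaches L-position 19 → W
n=21: only reaches 20(W), which is W → L
n=22: reaches L-position 11 → W
n=23: only reaches 22(W), which is W → L
n=24: reaches L-position 23 → W
n=25: only reaches 24(W), which is W → L
n=26: reaches L-position 13 → W
The losing starting values of n are exactly the entries labelled L in this table (13 of them).

0, 2, 5, 7, 9, 11, 13, 15, 17, 19, 21, 23, 25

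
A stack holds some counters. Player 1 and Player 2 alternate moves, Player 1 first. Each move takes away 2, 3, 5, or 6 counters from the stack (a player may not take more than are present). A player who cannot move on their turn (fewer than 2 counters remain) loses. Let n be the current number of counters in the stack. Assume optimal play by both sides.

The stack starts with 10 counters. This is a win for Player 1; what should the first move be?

Remove 2, leaving 8.

Positions with no move are L. A position that does have a move is losing for the player to move precisely when every available move leads to a winning position for the opponent. Fill in the labels:
n=0: no move → L
n=1: no move → L
n=2: can move to 0, which is L ⇒ W
n=3: can move to 1, which is L ⇒ W
n=4: can move to 1, which is L ⇒ W
n=5: can move to 0, which is L ⇒ W
n=6: can move to 1, which is L ⇒ W
n=7: can move to 1, which is L ⇒ W
n=8: moves to 6(W), 5(W), 3(W), 2(W); every one is W ⇒ L
n=9: moves to 7(W), 6(W), 4(W), 3(W); every one is W ⇒ L
n=10: can move to 8, which is L ⇒ W
From 10, the L positions reachable in one move are: 8.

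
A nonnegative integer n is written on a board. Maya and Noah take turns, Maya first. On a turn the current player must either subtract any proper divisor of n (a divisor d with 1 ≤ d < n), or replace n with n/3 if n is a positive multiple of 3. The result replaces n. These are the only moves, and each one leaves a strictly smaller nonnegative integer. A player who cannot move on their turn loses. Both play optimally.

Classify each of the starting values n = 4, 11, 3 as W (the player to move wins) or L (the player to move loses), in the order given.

4: L, 11: L, 3: W

Build the W/L table. Terminal = L. A non-terminal position is W if it has a move to some L; otherwise it is L.
n=0: no move → L
n=1: no move → L
n=2: reaches L-position 1 → W
n=3: reaches L-position 1 → W
n=4: only reaches 2(W), 3(W), all W → L
n=5: reaches L-position 4 → W
n=6: reaches L-position 4 → W
n=7: only reaches 6(W), which is W → L
n=8: reaches L-position 4 → W
n=9: only reaches 3(W), 6(W), 8(W), all W → L
n=10: reaches L-position 9 → W
n=11: only reaches 10(W), which is W → L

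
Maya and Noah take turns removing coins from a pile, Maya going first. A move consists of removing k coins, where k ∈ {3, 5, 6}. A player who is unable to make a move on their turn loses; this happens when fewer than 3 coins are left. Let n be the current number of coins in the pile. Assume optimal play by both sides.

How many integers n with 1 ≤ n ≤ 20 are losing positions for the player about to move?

Classify positions by backward induction: terminal positions (no move available) are L. From any other position, the mover wins iff some move reaches an L.
n=0: no move → L
n=1: no move → L
n=2: no move → L
n=3: W (go to 0, an L position)
n=4: W (go to 1, an L position)
n=5: W (go to 2, an L position)
n=6: W (go to 1, an L position)
n=7: W (go to 2, an L position)
n=8: W (go to 2, an L position)
n=9: L (options 6(W), 4(W), 3(W) are all W)
n=10: L (options 7(W), 5(W), 4(W) are all W)
n=11: L (options 8(W), 6(W), 5(W) are all W)
n=12: W (go to 9, an L position)
n=13: W (go to 10, an L position)
n=14: W (go to 11, an L position)
n=15: W (go to 10, an L position)
n=16: W (go to 11, an L position)
n=17: W (go to 11, an L position)
n=18: L (options 15(W), 13(W), 12(W) are all W)
n=19: L (options 16(W), 14(W), 13(W) are all W)
n=20: L (options 17(W), 15(W), 14(W) are all W)
L entries with 1 ≤ n ≤ 20 (n=0 is outside the asked range and is not counted): n = 1, 2, 9, 10, 11, 18, 19, 20; that makes 8.

8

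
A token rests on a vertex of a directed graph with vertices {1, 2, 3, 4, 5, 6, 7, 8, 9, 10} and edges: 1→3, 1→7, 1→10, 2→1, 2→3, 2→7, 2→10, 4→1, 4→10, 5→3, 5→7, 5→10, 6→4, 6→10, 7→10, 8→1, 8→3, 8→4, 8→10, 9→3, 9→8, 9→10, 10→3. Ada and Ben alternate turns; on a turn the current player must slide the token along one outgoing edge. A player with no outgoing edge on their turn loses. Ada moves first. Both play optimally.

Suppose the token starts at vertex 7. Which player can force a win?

Ben wins.

Positions with no move are L. A position that does have a move is losing for the player to move precisely when every available move leads to a winning position for the opponent. Fill in the labels:
Every edge goes from a vertex to one that appears earlier in the order 3, 10, 7, 1, 4, 8, 2, 9, 5, 6, so processing vertices in that order labels each vertex after all of its successors.
3: no outgoing edge → L
10: can move to 3, which is L ⇒ W
7: the only move is to 10(W), a W ⇒ L
1: can move to 7, which is L ⇒ W
4: moves to 1(W), 10(W); every one is W ⇒ L
8: can move to 4, which is L ⇒ W
2: can move to 7, which is L ⇒ W
9: can move to 3, which is L ⇒ W
5: can move to 7, which is L ⇒ W
6: can move to 4, which is L ⇒ W
Every move from 7 reaches a W position, so the mover loses.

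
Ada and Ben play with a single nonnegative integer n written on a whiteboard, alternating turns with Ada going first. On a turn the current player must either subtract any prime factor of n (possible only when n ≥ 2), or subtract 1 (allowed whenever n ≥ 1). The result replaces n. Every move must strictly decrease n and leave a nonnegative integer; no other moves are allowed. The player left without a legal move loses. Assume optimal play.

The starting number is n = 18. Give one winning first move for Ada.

Move to 16.

Use the standard recursion: the mover loses at a terminal position; elsewhere, the mover wins exactly when some move hands the opponent an L position.
n=0: no move → L
n=1: can move to 0, which is L ⇒ W
n=2: can move to 0, which is L ⇒ W
n=3: can move to 0, which is L ⇒ W
n=4: moves to 2(W), 3(W); every one is W ⇒ L
n=5: can move to 0, which is L ⇒ W
n=6: can move to 4, which is L ⇒ W
n=7: can move to 0, which is L ⇒ W
n=8: moves to 6(W), 7(W); every one is W ⇒ L
n=9: can move to 8, which is L ⇒ W
n=10: can move to 8, which is L ⇒ W
n=11: can move to 0, which is L ⇒ W
n=12: moves to 9(W), 10(W), 11(W); every one is W ⇒ L
n=13: can move to 0, which is L ⇒ W
n=14: can move to 12, which is L ⇒ W
n=15: can move to 12, which is L ⇒ W
n=16: moves to 14(W), 15(W); every one is W ⇒ L
n=17: can move to 0, which is L ⇒ W
n=18: can move to 16, which is L ⇒ W
From 18, the L positions reachable in one move are: 16.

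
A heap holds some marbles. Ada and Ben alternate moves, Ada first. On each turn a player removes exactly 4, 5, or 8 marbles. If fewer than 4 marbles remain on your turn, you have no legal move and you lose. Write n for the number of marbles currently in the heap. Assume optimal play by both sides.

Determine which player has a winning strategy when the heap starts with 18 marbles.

Build the W/L table. Terminal = L. A non-terminal position is W if it has a move to some L; otherwise it is L.
n=0: no move → L
n=1: no move → L
n=2: no move → L
n=3: no move → L
n=4: →0(L), so W
n=5: →1(L), so W
n=6: →2(L), so W
n=7: →3(L), so W
n=8: →3(L), so W
n=9: →1(L), so W
n=10: →2(L), so W
n=11: →3(L), so W
n=12: →8(W), 7(W), 4(W) — all W, so L
n=13: →9(W), 8(W), 5(W) — all W, so L
n=14: →10(W), 9(W), 6(W) — all W, so L
n=15: →11(W), 10(W), 7(W) — all W, so L
n=16: →12(L), so W
n=17: →13(L), so W
n=18: →14(L), so W
From 18 Ada can remove 4, leaving 14, reaching an L position.

Ada wins.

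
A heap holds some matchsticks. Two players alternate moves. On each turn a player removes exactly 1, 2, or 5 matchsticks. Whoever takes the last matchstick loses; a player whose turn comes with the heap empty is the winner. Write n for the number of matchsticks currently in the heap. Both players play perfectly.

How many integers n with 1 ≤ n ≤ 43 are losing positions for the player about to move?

Classify positions by backward induction: terminal positions (no move available) are W. From any other position, the mover wins iff some move reaches an L.
n=0: no move; the opponent has just taken the last matchstick and therefore loses → W
n=1: →0(W) only, which is W, so L
n=2: →1(L), so W
n=3: →1(L), so W
n=4: →3(W), 2(W) — all W, so L
n=5: →4(L), so W
n=6: →4(L), so W
n=7: →6(W), 5(W), 2(W) — all W, so L
n=8: →7(L), so W
n=9: →7(L), so W
n=10: →9(W), 8(W), 5(W) — all W, so L
n=11: →10(L), so W
n=12: →10(L), so W
n=13: →12(W), 11(W), 8(W) — all W, so L
n=14: →13(L), so W
n=15: →13(L), so W
n=16: →15(W), 14(W), 11(W) — all W, so L
n=17: →16(L), so W
n=18: →16(L), so W
n=19: →18(W), 17(W), 14(W) — all W, so L
n=20: →19(L), so W
n=21: →19(L), so W
n=22: →21(W), 20(W), 17(W) — all W, so L
n=23: →22(L), so W
n=24: →22(L), so W
n=25: →24(W), 23(W), 20(W) — all W, so L
n=26: →25(L), so W
n=27: →25(L), so W
n=28: →27(W), 26(W), 23(W) — all W, so L
n=29: →28(L), so W
n=30: →28(L), so W
n=31: →30(W), 29(W), 26(W) — all W, so L
n=32: →31(L), so W
n=33: →31(L), so W
n=34: →33(W), 32(W), 29(W) — all W, so L
n=35: →34(L), so W
n=36: →34(L), so W
n=37: →36(W), 35(W), 32(W) — all W, so L
n=38: →37(L), so W
n=39: →37(L), so W
n=40: →39(W), 38(W), 35(W) — all W, so L
n=41: →40(L), so W
n=42: →40(L), so W
n=43: →42(W), 41(W), 38(W) — all W, so L
L entries with 1 ≤ n ≤ 43 (the range starts at n=1): n = 1, 4, 7, 10, 13, 16, 19, 22, 25, 28, 31, 34, 37, 40, 43; that makes 15.

15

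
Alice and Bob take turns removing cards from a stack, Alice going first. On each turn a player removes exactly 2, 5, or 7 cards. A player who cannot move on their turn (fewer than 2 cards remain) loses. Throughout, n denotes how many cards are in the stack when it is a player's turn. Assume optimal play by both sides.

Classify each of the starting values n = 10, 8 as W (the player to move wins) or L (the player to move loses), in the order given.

Compute win/loss labels from the base case upward. A position with no move is L. Any other position is W if it can reach an L in one move, else L.
n=0: no move → L
n=1: no move → L
n=2: reaches L-position 0 → W
n=3: reaches L-position 1 → W
n=4: only reaches 2(W), which is W → L
n=5: reaches L-position 0 → W
n=6: reaches L-position 4 → W
n=7: reaches L-position 0 → W
n=8: reaches L-position 1 → W
n=9: reaches L-position 4 → W
n=10: only reaches 8(W), 5(W), 3(W), all W → L

10: L, 8: W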